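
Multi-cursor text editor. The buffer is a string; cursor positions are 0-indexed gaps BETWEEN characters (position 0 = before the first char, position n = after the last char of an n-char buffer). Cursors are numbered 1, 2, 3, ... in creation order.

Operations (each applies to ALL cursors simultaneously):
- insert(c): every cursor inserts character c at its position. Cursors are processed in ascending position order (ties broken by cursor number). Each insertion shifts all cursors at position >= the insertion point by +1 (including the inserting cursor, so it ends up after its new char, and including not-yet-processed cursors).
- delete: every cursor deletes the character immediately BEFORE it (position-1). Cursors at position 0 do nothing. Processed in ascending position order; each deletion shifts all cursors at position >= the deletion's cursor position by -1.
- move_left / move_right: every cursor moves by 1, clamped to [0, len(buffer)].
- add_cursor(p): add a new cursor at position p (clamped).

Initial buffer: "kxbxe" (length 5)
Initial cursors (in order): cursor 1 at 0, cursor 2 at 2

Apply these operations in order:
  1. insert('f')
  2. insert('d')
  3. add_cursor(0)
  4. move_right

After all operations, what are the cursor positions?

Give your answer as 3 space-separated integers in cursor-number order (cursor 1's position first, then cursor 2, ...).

After op 1 (insert('f')): buffer="fkxfbxe" (len 7), cursors c1@1 c2@4, authorship 1..2...
After op 2 (insert('d')): buffer="fdkxfdbxe" (len 9), cursors c1@2 c2@6, authorship 11..22...
After op 3 (add_cursor(0)): buffer="fdkxfdbxe" (len 9), cursors c3@0 c1@2 c2@6, authorship 11..22...
After op 4 (move_right): buffer="fdkxfdbxe" (len 9), cursors c3@1 c1@3 c2@7, authorship 11..22...

Answer: 3 7 1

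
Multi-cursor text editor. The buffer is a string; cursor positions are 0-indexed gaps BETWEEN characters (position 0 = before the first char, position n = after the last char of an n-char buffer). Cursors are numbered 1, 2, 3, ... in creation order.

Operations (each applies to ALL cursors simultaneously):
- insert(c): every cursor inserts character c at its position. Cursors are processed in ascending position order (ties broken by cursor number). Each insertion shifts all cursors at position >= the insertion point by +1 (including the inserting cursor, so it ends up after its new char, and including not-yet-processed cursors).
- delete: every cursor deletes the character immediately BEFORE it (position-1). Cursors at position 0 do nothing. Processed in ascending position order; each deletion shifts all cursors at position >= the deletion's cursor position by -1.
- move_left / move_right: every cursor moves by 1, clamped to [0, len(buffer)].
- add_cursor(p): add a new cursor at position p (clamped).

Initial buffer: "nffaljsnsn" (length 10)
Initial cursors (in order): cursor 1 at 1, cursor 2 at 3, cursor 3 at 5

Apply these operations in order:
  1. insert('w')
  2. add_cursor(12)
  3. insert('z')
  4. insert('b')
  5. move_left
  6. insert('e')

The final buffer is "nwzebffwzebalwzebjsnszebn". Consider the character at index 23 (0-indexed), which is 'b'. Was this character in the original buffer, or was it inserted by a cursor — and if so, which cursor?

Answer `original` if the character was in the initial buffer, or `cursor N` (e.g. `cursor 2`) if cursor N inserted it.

Answer: cursor 4

Derivation:
After op 1 (insert('w')): buffer="nwffwalwjsnsn" (len 13), cursors c1@2 c2@5 c3@8, authorship .1..2..3.....
After op 2 (add_cursor(12)): buffer="nwffwalwjsnsn" (len 13), cursors c1@2 c2@5 c3@8 c4@12, authorship .1..2..3.....
After op 3 (insert('z')): buffer="nwzffwzalwzjsnszn" (len 17), cursors c1@3 c2@7 c3@11 c4@16, authorship .11..22..33....4.
After op 4 (insert('b')): buffer="nwzbffwzbalwzbjsnszbn" (len 21), cursors c1@4 c2@9 c3@14 c4@20, authorship .111..222..333....44.
After op 5 (move_left): buffer="nwzbffwzbalwzbjsnszbn" (len 21), cursors c1@3 c2@8 c3@13 c4@19, authorship .111..222..333....44.
After op 6 (insert('e')): buffer="nwzebffwzebalwzebjsnszebn" (len 25), cursors c1@4 c2@10 c3@16 c4@23, authorship .1111..2222..3333....444.
Authorship (.=original, N=cursor N): . 1 1 1 1 . . 2 2 2 2 . . 3 3 3 3 . . . . 4 4 4 .
Index 23: author = 4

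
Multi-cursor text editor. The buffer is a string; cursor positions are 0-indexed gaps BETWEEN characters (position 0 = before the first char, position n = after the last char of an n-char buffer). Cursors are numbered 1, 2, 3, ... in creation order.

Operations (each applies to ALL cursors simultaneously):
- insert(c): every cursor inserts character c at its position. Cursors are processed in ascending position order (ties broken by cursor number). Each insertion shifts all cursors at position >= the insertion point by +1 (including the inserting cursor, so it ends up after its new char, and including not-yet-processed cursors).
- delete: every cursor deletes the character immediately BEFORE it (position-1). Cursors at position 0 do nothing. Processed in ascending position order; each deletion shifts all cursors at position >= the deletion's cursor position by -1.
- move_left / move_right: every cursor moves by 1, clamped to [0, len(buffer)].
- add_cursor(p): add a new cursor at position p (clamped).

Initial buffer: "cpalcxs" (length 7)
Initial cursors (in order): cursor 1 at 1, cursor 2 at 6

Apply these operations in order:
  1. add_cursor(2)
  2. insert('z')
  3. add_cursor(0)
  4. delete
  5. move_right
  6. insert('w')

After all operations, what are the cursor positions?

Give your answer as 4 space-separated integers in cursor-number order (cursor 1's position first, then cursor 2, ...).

Answer: 4 11 6 2

Derivation:
After op 1 (add_cursor(2)): buffer="cpalcxs" (len 7), cursors c1@1 c3@2 c2@6, authorship .......
After op 2 (insert('z')): buffer="czpzalcxzs" (len 10), cursors c1@2 c3@4 c2@9, authorship .1.3....2.
After op 3 (add_cursor(0)): buffer="czpzalcxzs" (len 10), cursors c4@0 c1@2 c3@4 c2@9, authorship .1.3....2.
After op 4 (delete): buffer="cpalcxs" (len 7), cursors c4@0 c1@1 c3@2 c2@6, authorship .......
After op 5 (move_right): buffer="cpalcxs" (len 7), cursors c4@1 c1@2 c3@3 c2@7, authorship .......
After op 6 (insert('w')): buffer="cwpwawlcxsw" (len 11), cursors c4@2 c1@4 c3@6 c2@11, authorship .4.1.3....2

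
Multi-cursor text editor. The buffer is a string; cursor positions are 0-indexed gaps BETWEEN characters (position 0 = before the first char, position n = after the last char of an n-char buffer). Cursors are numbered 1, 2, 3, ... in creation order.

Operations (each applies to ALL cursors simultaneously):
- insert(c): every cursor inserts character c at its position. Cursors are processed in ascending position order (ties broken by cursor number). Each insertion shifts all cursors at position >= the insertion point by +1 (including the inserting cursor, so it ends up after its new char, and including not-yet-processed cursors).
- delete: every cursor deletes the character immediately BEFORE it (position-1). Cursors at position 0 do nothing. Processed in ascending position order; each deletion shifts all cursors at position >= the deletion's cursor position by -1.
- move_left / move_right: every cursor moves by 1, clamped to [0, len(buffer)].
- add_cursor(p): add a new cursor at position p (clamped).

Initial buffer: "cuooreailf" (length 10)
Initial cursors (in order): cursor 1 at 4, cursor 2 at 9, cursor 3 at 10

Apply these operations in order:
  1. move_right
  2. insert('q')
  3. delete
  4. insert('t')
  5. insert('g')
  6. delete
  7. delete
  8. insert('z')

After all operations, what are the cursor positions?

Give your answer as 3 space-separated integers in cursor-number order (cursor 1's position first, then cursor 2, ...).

After op 1 (move_right): buffer="cuooreailf" (len 10), cursors c1@5 c2@10 c3@10, authorship ..........
After op 2 (insert('q')): buffer="cuoorqeailfqq" (len 13), cursors c1@6 c2@13 c3@13, authorship .....1.....23
After op 3 (delete): buffer="cuooreailf" (len 10), cursors c1@5 c2@10 c3@10, authorship ..........
After op 4 (insert('t')): buffer="cuoorteailftt" (len 13), cursors c1@6 c2@13 c3@13, authorship .....1.....23
After op 5 (insert('g')): buffer="cuoortgeailfttgg" (len 16), cursors c1@7 c2@16 c3@16, authorship .....11.....2323
After op 6 (delete): buffer="cuoorteailftt" (len 13), cursors c1@6 c2@13 c3@13, authorship .....1.....23
After op 7 (delete): buffer="cuooreailf" (len 10), cursors c1@5 c2@10 c3@10, authorship ..........
After op 8 (insert('z')): buffer="cuoorzeailfzz" (len 13), cursors c1@6 c2@13 c3@13, authorship .....1.....23

Answer: 6 13 13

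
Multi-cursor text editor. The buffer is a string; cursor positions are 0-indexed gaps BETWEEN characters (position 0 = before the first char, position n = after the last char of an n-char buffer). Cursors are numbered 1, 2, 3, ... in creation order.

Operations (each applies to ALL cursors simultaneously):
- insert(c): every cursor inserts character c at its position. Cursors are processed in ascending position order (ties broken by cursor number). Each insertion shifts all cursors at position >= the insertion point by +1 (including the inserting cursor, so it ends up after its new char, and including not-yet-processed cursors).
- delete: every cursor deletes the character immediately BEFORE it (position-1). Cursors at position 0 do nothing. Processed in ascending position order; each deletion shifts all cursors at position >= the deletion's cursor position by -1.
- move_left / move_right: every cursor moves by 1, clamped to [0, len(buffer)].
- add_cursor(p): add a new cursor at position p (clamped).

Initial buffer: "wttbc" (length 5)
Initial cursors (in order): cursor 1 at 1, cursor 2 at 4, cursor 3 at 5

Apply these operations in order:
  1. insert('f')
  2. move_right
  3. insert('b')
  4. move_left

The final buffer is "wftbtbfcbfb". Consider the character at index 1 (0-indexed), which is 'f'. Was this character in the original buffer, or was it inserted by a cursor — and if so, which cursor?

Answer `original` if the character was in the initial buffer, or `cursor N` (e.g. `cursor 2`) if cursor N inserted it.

Answer: cursor 1

Derivation:
After op 1 (insert('f')): buffer="wfttbfcf" (len 8), cursors c1@2 c2@6 c3@8, authorship .1...2.3
After op 2 (move_right): buffer="wfttbfcf" (len 8), cursors c1@3 c2@7 c3@8, authorship .1...2.3
After op 3 (insert('b')): buffer="wftbtbfcbfb" (len 11), cursors c1@4 c2@9 c3@11, authorship .1.1..2.233
After op 4 (move_left): buffer="wftbtbfcbfb" (len 11), cursors c1@3 c2@8 c3@10, authorship .1.1..2.233
Authorship (.=original, N=cursor N): . 1 . 1 . . 2 . 2 3 3
Index 1: author = 1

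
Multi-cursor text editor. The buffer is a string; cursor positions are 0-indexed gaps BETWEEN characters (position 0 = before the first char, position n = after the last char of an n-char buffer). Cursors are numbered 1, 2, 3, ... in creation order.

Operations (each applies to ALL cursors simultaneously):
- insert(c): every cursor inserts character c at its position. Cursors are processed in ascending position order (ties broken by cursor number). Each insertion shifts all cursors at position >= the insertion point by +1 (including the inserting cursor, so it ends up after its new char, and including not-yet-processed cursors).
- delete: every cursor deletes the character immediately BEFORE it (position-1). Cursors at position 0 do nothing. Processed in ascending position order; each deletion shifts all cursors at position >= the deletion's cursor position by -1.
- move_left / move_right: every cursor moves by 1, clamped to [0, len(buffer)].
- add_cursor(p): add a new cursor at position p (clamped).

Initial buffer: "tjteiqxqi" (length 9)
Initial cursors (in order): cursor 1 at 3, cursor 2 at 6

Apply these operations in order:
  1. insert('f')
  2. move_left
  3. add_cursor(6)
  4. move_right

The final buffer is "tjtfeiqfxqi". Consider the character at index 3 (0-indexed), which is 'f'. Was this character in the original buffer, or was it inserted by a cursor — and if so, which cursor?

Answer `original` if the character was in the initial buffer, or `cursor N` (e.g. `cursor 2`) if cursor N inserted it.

After op 1 (insert('f')): buffer="tjtfeiqfxqi" (len 11), cursors c1@4 c2@8, authorship ...1...2...
After op 2 (move_left): buffer="tjtfeiqfxqi" (len 11), cursors c1@3 c2@7, authorship ...1...2...
After op 3 (add_cursor(6)): buffer="tjtfeiqfxqi" (len 11), cursors c1@3 c3@6 c2@7, authorship ...1...2...
After op 4 (move_right): buffer="tjtfeiqfxqi" (len 11), cursors c1@4 c3@7 c2@8, authorship ...1...2...
Authorship (.=original, N=cursor N): . . . 1 . . . 2 . . .
Index 3: author = 1

Answer: cursor 1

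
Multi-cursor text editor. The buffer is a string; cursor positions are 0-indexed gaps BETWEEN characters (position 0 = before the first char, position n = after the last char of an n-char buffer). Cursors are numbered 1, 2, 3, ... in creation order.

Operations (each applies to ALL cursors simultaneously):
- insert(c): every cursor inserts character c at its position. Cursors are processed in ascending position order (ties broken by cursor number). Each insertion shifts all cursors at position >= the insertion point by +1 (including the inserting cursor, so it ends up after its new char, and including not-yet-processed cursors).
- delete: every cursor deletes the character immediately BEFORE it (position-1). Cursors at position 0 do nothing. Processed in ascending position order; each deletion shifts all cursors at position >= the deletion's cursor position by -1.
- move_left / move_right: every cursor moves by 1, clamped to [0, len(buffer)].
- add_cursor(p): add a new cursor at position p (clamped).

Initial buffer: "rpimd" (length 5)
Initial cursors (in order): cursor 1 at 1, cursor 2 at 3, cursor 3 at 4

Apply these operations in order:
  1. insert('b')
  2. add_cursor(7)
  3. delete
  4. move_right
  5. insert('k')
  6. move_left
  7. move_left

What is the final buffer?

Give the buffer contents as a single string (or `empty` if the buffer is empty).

Answer: rpkidkkk

Derivation:
After op 1 (insert('b')): buffer="rbpibmbd" (len 8), cursors c1@2 c2@5 c3@7, authorship .1..2.3.
After op 2 (add_cursor(7)): buffer="rbpibmbd" (len 8), cursors c1@2 c2@5 c3@7 c4@7, authorship .1..2.3.
After op 3 (delete): buffer="rpid" (len 4), cursors c1@1 c2@3 c3@3 c4@3, authorship ....
After op 4 (move_right): buffer="rpid" (len 4), cursors c1@2 c2@4 c3@4 c4@4, authorship ....
After op 5 (insert('k')): buffer="rpkidkkk" (len 8), cursors c1@3 c2@8 c3@8 c4@8, authorship ..1..234
After op 6 (move_left): buffer="rpkidkkk" (len 8), cursors c1@2 c2@7 c3@7 c4@7, authorship ..1..234
After op 7 (move_left): buffer="rpkidkkk" (len 8), cursors c1@1 c2@6 c3@6 c4@6, authorship ..1..234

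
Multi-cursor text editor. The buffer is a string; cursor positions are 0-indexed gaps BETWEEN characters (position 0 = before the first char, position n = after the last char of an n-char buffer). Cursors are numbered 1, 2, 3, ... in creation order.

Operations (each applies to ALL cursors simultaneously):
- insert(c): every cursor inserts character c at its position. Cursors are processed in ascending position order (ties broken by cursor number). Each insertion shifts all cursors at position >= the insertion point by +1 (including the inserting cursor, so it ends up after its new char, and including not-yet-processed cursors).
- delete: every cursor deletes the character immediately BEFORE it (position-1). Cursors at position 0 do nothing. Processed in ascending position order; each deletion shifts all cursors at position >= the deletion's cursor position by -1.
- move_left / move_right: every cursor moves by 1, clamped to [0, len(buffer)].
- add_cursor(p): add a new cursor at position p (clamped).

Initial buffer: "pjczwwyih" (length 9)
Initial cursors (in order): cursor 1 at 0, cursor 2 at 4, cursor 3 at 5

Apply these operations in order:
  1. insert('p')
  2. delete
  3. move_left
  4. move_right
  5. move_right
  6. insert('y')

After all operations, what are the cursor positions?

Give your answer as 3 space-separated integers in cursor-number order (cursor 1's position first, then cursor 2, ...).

Answer: 3 7 9

Derivation:
After op 1 (insert('p')): buffer="ppjczpwpwyih" (len 12), cursors c1@1 c2@6 c3@8, authorship 1....2.3....
After op 2 (delete): buffer="pjczwwyih" (len 9), cursors c1@0 c2@4 c3@5, authorship .........
After op 3 (move_left): buffer="pjczwwyih" (len 9), cursors c1@0 c2@3 c3@4, authorship .........
After op 4 (move_right): buffer="pjczwwyih" (len 9), cursors c1@1 c2@4 c3@5, authorship .........
After op 5 (move_right): buffer="pjczwwyih" (len 9), cursors c1@2 c2@5 c3@6, authorship .........
After op 6 (insert('y')): buffer="pjyczwywyyih" (len 12), cursors c1@3 c2@7 c3@9, authorship ..1...2.3...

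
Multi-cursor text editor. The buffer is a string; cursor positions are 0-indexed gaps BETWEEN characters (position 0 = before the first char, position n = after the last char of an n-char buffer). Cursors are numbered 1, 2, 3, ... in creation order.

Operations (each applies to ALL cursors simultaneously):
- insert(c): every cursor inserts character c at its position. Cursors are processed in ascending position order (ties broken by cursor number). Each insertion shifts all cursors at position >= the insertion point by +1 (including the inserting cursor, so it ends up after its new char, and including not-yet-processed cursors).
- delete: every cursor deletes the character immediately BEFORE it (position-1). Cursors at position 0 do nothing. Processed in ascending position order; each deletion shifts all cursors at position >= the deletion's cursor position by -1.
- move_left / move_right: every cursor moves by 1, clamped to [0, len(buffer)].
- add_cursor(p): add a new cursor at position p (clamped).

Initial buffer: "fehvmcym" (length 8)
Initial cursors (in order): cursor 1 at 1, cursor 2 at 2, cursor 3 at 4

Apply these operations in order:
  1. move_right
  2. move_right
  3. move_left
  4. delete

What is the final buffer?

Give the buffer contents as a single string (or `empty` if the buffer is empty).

After op 1 (move_right): buffer="fehvmcym" (len 8), cursors c1@2 c2@3 c3@5, authorship ........
After op 2 (move_right): buffer="fehvmcym" (len 8), cursors c1@3 c2@4 c3@6, authorship ........
After op 3 (move_left): buffer="fehvmcym" (len 8), cursors c1@2 c2@3 c3@5, authorship ........
After op 4 (delete): buffer="fvcym" (len 5), cursors c1@1 c2@1 c3@2, authorship .....

Answer: fvcym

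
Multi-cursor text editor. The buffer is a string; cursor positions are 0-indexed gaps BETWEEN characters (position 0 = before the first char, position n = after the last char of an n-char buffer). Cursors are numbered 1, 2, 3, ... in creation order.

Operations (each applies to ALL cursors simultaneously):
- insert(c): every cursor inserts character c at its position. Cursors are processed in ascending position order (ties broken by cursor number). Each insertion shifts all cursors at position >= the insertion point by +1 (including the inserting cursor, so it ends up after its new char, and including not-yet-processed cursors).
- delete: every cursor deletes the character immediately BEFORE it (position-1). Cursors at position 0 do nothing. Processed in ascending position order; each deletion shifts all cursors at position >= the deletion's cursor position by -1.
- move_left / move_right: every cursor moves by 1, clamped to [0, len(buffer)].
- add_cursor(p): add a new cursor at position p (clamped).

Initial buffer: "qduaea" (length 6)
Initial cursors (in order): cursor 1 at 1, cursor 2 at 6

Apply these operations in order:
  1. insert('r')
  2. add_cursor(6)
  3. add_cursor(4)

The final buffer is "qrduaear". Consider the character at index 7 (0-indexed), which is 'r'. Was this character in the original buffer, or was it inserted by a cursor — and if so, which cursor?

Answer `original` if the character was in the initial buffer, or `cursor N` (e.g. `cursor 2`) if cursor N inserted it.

After op 1 (insert('r')): buffer="qrduaear" (len 8), cursors c1@2 c2@8, authorship .1.....2
After op 2 (add_cursor(6)): buffer="qrduaear" (len 8), cursors c1@2 c3@6 c2@8, authorship .1.....2
After op 3 (add_cursor(4)): buffer="qrduaear" (len 8), cursors c1@2 c4@4 c3@6 c2@8, authorship .1.....2
Authorship (.=original, N=cursor N): . 1 . . . . . 2
Index 7: author = 2

Answer: cursor 2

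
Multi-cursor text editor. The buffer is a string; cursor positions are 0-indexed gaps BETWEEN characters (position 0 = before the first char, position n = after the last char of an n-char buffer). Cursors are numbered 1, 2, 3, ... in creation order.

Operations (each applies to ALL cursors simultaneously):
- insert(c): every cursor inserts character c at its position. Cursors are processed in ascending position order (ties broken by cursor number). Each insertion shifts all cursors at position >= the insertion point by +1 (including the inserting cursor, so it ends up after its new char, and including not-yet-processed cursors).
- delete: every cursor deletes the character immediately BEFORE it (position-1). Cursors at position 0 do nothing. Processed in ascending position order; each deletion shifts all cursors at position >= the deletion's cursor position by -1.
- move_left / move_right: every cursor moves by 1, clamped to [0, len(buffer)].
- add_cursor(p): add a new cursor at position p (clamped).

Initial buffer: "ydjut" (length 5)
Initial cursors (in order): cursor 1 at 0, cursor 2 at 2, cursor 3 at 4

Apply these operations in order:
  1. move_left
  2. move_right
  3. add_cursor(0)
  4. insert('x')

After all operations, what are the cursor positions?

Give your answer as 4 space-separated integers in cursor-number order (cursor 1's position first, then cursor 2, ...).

After op 1 (move_left): buffer="ydjut" (len 5), cursors c1@0 c2@1 c3@3, authorship .....
After op 2 (move_right): buffer="ydjut" (len 5), cursors c1@1 c2@2 c3@4, authorship .....
After op 3 (add_cursor(0)): buffer="ydjut" (len 5), cursors c4@0 c1@1 c2@2 c3@4, authorship .....
After op 4 (insert('x')): buffer="xyxdxjuxt" (len 9), cursors c4@1 c1@3 c2@5 c3@8, authorship 4.1.2..3.

Answer: 3 5 8 1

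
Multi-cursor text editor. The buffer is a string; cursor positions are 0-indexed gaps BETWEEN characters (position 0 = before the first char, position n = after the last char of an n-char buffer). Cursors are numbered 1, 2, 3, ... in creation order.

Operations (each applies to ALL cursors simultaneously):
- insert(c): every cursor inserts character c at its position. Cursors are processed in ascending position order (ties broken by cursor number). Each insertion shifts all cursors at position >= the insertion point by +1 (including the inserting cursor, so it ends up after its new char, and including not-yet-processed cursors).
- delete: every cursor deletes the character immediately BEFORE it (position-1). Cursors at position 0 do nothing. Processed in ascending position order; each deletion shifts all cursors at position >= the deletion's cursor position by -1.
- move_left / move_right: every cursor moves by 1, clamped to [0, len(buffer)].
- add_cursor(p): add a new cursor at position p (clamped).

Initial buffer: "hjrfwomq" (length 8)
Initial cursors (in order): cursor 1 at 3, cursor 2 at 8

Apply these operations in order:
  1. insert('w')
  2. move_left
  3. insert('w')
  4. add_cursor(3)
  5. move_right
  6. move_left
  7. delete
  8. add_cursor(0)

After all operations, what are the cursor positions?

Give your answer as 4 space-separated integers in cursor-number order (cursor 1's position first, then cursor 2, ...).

After op 1 (insert('w')): buffer="hjrwfwomqw" (len 10), cursors c1@4 c2@10, authorship ...1.....2
After op 2 (move_left): buffer="hjrwfwomqw" (len 10), cursors c1@3 c2@9, authorship ...1.....2
After op 3 (insert('w')): buffer="hjrwwfwomqww" (len 12), cursors c1@4 c2@11, authorship ...11.....22
After op 4 (add_cursor(3)): buffer="hjrwwfwomqww" (len 12), cursors c3@3 c1@4 c2@11, authorship ...11.....22
After op 5 (move_right): buffer="hjrwwfwomqww" (len 12), cursors c3@4 c1@5 c2@12, authorship ...11.....22
After op 6 (move_left): buffer="hjrwwfwomqww" (len 12), cursors c3@3 c1@4 c2@11, authorship ...11.....22
After op 7 (delete): buffer="hjwfwomqw" (len 9), cursors c1@2 c3@2 c2@8, authorship ..1.....2
After op 8 (add_cursor(0)): buffer="hjwfwomqw" (len 9), cursors c4@0 c1@2 c3@2 c2@8, authorship ..1.....2

Answer: 2 8 2 0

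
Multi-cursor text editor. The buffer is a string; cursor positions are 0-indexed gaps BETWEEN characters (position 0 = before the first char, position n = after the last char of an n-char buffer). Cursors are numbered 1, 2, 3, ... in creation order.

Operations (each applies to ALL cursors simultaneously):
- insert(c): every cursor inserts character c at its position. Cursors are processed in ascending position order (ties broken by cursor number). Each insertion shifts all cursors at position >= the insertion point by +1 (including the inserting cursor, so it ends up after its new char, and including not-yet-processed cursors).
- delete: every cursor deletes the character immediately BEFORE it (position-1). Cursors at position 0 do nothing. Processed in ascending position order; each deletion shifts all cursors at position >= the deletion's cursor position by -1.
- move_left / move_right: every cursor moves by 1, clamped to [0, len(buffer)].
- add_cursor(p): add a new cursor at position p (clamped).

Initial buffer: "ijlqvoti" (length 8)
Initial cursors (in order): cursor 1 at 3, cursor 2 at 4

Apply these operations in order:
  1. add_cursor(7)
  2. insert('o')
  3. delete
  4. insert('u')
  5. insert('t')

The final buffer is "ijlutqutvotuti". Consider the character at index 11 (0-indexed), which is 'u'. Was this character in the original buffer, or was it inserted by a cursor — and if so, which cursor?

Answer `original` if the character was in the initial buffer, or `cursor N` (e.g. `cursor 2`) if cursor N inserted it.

Answer: cursor 3

Derivation:
After op 1 (add_cursor(7)): buffer="ijlqvoti" (len 8), cursors c1@3 c2@4 c3@7, authorship ........
After op 2 (insert('o')): buffer="ijloqovotoi" (len 11), cursors c1@4 c2@6 c3@10, authorship ...1.2...3.
After op 3 (delete): buffer="ijlqvoti" (len 8), cursors c1@3 c2@4 c3@7, authorship ........
After op 4 (insert('u')): buffer="ijluquvotui" (len 11), cursors c1@4 c2@6 c3@10, authorship ...1.2...3.
After op 5 (insert('t')): buffer="ijlutqutvotuti" (len 14), cursors c1@5 c2@8 c3@13, authorship ...11.22...33.
Authorship (.=original, N=cursor N): . . . 1 1 . 2 2 . . . 3 3 .
Index 11: author = 3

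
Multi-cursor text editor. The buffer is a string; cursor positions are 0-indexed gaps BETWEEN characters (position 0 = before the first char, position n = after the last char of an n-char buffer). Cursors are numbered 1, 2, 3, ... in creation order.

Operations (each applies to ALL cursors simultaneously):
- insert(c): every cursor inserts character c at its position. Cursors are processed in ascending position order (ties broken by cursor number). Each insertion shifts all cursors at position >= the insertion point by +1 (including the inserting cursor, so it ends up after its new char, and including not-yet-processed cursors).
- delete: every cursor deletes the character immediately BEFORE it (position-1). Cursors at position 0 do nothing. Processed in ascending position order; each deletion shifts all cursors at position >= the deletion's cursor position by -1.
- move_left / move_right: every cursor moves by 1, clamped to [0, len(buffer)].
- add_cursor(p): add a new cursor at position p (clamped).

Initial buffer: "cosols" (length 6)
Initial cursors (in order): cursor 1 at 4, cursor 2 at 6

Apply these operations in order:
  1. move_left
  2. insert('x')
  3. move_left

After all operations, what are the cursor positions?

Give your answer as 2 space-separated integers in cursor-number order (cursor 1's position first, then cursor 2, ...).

After op 1 (move_left): buffer="cosols" (len 6), cursors c1@3 c2@5, authorship ......
After op 2 (insert('x')): buffer="cosxolxs" (len 8), cursors c1@4 c2@7, authorship ...1..2.
After op 3 (move_left): buffer="cosxolxs" (len 8), cursors c1@3 c2@6, authorship ...1..2.

Answer: 3 6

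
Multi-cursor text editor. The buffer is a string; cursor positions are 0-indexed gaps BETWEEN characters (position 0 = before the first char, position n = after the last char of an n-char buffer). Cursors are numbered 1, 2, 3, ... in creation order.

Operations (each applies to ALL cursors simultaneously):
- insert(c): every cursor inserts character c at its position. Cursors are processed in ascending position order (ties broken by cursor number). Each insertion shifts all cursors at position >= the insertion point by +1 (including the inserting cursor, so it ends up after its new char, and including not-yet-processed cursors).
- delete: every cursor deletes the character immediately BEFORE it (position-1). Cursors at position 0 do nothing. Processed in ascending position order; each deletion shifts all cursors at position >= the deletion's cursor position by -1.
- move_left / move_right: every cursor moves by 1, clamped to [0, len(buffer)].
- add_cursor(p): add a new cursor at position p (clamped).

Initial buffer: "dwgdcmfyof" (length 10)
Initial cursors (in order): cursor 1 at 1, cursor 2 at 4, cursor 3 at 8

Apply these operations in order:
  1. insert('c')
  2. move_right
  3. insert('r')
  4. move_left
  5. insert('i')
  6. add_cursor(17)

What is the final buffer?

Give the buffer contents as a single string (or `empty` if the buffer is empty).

After op 1 (insert('c')): buffer="dcwgdccmfycof" (len 13), cursors c1@2 c2@6 c3@11, authorship .1...2....3..
After op 2 (move_right): buffer="dcwgdccmfycof" (len 13), cursors c1@3 c2@7 c3@12, authorship .1...2....3..
After op 3 (insert('r')): buffer="dcwrgdccrmfycorf" (len 16), cursors c1@4 c2@9 c3@15, authorship .1.1..2.2...3.3.
After op 4 (move_left): buffer="dcwrgdccrmfycorf" (len 16), cursors c1@3 c2@8 c3@14, authorship .1.1..2.2...3.3.
After op 5 (insert('i')): buffer="dcwirgdccirmfycoirf" (len 19), cursors c1@4 c2@10 c3@17, authorship .1.11..2.22...3.33.
After op 6 (add_cursor(17)): buffer="dcwirgdccirmfycoirf" (len 19), cursors c1@4 c2@10 c3@17 c4@17, authorship .1.11..2.22...3.33.

Answer: dcwirgdccirmfycoirf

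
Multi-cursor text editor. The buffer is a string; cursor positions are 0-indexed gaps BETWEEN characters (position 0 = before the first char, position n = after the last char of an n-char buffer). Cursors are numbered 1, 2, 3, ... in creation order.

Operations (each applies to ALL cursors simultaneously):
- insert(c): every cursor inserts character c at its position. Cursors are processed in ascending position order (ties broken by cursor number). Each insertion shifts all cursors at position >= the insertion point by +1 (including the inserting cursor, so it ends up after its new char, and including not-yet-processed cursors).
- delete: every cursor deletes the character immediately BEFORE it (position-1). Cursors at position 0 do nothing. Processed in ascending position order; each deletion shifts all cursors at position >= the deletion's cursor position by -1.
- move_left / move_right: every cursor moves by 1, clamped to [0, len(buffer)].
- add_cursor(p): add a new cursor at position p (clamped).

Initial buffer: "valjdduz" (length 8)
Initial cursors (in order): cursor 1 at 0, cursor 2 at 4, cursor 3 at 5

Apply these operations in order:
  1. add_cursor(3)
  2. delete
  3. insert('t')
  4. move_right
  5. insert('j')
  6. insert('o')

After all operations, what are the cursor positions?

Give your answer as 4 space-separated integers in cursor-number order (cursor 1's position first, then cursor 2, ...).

Answer: 4 15 15 15

Derivation:
After op 1 (add_cursor(3)): buffer="valjdduz" (len 8), cursors c1@0 c4@3 c2@4 c3@5, authorship ........
After op 2 (delete): buffer="vaduz" (len 5), cursors c1@0 c2@2 c3@2 c4@2, authorship .....
After op 3 (insert('t')): buffer="tvatttduz" (len 9), cursors c1@1 c2@6 c3@6 c4@6, authorship 1..234...
After op 4 (move_right): buffer="tvatttduz" (len 9), cursors c1@2 c2@7 c3@7 c4@7, authorship 1..234...
After op 5 (insert('j')): buffer="tvjatttdjjjuz" (len 13), cursors c1@3 c2@11 c3@11 c4@11, authorship 1.1.234.234..
After op 6 (insert('o')): buffer="tvjoatttdjjjooouz" (len 17), cursors c1@4 c2@15 c3@15 c4@15, authorship 1.11.234.234234..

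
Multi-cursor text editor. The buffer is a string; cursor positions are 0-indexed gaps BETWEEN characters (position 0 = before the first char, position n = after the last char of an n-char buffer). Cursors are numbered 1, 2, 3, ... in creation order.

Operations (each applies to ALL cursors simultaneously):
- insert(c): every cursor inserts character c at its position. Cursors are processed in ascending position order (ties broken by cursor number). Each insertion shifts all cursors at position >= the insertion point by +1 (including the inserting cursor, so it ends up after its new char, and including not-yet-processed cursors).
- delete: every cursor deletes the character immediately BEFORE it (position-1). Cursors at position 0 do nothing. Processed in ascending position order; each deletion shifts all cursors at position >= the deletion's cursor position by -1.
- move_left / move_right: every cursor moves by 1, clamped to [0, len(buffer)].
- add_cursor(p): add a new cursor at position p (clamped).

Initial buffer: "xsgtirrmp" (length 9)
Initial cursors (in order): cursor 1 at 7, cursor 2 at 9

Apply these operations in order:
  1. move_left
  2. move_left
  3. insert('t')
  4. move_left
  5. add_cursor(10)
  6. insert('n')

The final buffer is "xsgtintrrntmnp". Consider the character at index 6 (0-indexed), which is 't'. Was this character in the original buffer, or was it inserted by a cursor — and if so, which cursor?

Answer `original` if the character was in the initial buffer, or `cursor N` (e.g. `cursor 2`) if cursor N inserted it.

After op 1 (move_left): buffer="xsgtirrmp" (len 9), cursors c1@6 c2@8, authorship .........
After op 2 (move_left): buffer="xsgtirrmp" (len 9), cursors c1@5 c2@7, authorship .........
After op 3 (insert('t')): buffer="xsgtitrrtmp" (len 11), cursors c1@6 c2@9, authorship .....1..2..
After op 4 (move_left): buffer="xsgtitrrtmp" (len 11), cursors c1@5 c2@8, authorship .....1..2..
After op 5 (add_cursor(10)): buffer="xsgtitrrtmp" (len 11), cursors c1@5 c2@8 c3@10, authorship .....1..2..
After op 6 (insert('n')): buffer="xsgtintrrntmnp" (len 14), cursors c1@6 c2@10 c3@13, authorship .....11..22.3.
Authorship (.=original, N=cursor N): . . . . . 1 1 . . 2 2 . 3 .
Index 6: author = 1

Answer: cursor 1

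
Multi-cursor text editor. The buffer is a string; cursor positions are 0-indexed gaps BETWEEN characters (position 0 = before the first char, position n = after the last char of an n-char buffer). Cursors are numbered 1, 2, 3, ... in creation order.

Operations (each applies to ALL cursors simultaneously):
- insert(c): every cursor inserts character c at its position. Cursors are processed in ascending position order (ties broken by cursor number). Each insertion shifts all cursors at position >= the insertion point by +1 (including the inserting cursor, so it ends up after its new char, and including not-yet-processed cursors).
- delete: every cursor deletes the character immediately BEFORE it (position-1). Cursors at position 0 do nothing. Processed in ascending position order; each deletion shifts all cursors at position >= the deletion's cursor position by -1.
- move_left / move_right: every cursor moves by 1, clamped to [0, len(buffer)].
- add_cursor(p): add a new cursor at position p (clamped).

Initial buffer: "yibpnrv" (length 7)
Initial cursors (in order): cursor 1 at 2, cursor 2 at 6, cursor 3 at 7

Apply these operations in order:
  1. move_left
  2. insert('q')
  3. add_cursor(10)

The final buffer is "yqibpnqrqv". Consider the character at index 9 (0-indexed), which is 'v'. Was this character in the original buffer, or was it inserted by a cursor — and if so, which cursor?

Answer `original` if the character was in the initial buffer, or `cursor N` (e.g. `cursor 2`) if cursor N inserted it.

Answer: original

Derivation:
After op 1 (move_left): buffer="yibpnrv" (len 7), cursors c1@1 c2@5 c3@6, authorship .......
After op 2 (insert('q')): buffer="yqibpnqrqv" (len 10), cursors c1@2 c2@7 c3@9, authorship .1....2.3.
After op 3 (add_cursor(10)): buffer="yqibpnqrqv" (len 10), cursors c1@2 c2@7 c3@9 c4@10, authorship .1....2.3.
Authorship (.=original, N=cursor N): . 1 . . . . 2 . 3 .
Index 9: author = original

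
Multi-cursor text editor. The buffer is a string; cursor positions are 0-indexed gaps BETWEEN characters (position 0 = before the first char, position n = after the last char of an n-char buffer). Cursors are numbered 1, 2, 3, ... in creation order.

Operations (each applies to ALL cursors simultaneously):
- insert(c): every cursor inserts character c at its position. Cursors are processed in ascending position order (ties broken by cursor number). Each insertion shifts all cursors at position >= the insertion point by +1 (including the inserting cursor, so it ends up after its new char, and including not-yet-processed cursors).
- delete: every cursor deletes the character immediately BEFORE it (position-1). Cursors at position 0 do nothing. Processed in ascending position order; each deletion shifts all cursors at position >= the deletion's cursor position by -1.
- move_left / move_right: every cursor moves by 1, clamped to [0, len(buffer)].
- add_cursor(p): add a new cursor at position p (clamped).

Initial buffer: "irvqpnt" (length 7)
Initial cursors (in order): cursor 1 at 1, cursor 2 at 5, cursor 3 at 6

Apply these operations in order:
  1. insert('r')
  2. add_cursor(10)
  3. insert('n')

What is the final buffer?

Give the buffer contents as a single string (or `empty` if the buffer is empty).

After op 1 (insert('r')): buffer="irrvqprnrt" (len 10), cursors c1@2 c2@7 c3@9, authorship .1....2.3.
After op 2 (add_cursor(10)): buffer="irrvqprnrt" (len 10), cursors c1@2 c2@7 c3@9 c4@10, authorship .1....2.3.
After op 3 (insert('n')): buffer="irnrvqprnnrntn" (len 14), cursors c1@3 c2@9 c3@12 c4@14, authorship .11....22.33.4

Answer: irnrvqprnnrntn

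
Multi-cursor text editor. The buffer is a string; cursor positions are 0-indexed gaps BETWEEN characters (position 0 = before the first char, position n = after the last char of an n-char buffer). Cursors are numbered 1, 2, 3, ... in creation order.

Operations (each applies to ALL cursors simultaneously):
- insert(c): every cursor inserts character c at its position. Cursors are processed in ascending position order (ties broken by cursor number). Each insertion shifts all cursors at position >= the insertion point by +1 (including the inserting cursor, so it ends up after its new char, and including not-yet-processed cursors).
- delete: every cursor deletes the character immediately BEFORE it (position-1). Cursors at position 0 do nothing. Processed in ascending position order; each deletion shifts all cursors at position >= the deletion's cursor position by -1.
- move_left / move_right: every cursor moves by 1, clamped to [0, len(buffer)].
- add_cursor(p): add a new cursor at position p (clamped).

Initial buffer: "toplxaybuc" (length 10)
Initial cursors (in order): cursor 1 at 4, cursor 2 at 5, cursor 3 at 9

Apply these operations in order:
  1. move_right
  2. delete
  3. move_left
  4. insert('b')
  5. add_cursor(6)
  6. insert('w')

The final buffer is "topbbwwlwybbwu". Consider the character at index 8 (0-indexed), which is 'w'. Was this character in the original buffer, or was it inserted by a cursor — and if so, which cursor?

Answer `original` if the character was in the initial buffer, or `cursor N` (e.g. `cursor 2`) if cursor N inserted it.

Answer: cursor 4

Derivation:
After op 1 (move_right): buffer="toplxaybuc" (len 10), cursors c1@5 c2@6 c3@10, authorship ..........
After op 2 (delete): buffer="toplybu" (len 7), cursors c1@4 c2@4 c3@7, authorship .......
After op 3 (move_left): buffer="toplybu" (len 7), cursors c1@3 c2@3 c3@6, authorship .......
After op 4 (insert('b')): buffer="topbblybbu" (len 10), cursors c1@5 c2@5 c3@9, authorship ...12...3.
After op 5 (add_cursor(6)): buffer="topbblybbu" (len 10), cursors c1@5 c2@5 c4@6 c3@9, authorship ...12...3.
After op 6 (insert('w')): buffer="topbbwwlwybbwu" (len 14), cursors c1@7 c2@7 c4@9 c3@13, authorship ...1212.4..33.
Authorship (.=original, N=cursor N): . . . 1 2 1 2 . 4 . . 3 3 .
Index 8: author = 4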